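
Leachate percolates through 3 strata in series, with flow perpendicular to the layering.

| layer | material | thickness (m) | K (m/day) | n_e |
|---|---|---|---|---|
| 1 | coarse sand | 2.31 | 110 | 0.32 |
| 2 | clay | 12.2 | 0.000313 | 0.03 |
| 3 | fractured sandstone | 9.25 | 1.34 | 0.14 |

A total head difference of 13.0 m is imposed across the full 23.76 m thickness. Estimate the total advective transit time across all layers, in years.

With flow normal to the layers, continuity requires the same specific discharge q through every layer.
Σ(b_i/K_i) = 2.31/110 + 12.2/0.000313 + 9.25/1.34 = 38985 d.
q = Δh / Σ(b_i/K_i) = 13.0 / 38985 = 0.0003335 m/day.
In each layer the seepage velocity is v_i = q/n_i, so the layer transit time is t_i = b_i·n_i / q:
  layer 1 (coarse sand): t_1 = 2.31 × 0.32 / 0.0003335 = 2217 d
  layer 2 (clay): t_2 = 12.2 × 0.03 / 0.0003335 = 1098 d
  layer 3 (fractured sandstone): t_3 = 9.25 × 0.14 / 0.0003335 = 3883 d
Total t = Σ t_i = 7198 days = 19.71 years.

19.7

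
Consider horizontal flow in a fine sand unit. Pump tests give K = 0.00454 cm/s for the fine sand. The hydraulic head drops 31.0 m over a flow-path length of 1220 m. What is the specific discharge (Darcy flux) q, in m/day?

0.0997

Convert K: 0.00454 cm/s × 864 = 3.923 m/day.
Hydraulic gradient i = Δh / L = 31.0 / 1220 = 0.02541.
Specific discharge q = K · i = 3.923 × 0.02541 = 0.09967 m/day.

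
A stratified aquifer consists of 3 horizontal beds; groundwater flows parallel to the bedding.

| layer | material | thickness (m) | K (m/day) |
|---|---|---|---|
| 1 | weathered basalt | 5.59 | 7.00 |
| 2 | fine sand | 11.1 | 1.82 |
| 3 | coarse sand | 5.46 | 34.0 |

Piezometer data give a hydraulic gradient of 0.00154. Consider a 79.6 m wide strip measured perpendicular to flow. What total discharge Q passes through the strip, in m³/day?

Flow is parallel to layering, so each bed carries its own Darcy discharge and the transmissivities add.
Σ(K_i·b_i) = 7.00×5.59 + 1.82×11.1 + 34.0×5.46 = 245.0 m²/day.
Hydraulic gradient i = 0.00154.
Q = Σ(K_i·b_i) · W · i = 245.0 × 79.6 × 0.001540 = 30.03 m³/day.

30.0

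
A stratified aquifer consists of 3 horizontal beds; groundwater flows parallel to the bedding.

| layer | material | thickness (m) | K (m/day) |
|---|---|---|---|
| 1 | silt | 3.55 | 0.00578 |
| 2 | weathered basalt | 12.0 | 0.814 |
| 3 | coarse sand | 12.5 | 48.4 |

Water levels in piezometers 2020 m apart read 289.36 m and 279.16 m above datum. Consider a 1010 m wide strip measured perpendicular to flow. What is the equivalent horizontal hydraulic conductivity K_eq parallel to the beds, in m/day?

Flow is parallel to layering, so each bed carries its own Darcy discharge and the transmissivities add.
Σ(K_i·b_i) = 0.00578×3.55 + 0.814×12.0 + 48.4×12.5 = 614.8 m²/day.
Total thickness b = 28.05 m, so K_eq = Σ(K_i·b_i)/b = 21.92 m/day.

21.9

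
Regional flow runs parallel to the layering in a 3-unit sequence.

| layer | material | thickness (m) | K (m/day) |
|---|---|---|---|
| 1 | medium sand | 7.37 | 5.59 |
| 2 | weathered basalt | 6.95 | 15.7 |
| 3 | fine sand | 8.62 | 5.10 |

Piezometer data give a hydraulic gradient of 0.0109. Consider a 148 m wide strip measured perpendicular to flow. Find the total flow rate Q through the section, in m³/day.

Flow is parallel to layering, so each bed carries its own Darcy discharge and the transmissivities add.
Σ(K_i·b_i) = 5.59×7.37 + 15.7×6.95 + 5.10×8.62 = 194.3 m²/day.
Hydraulic gradient i = 0.0109.
Q = Σ(K_i·b_i) · W · i = 194.3 × 148 × 0.01090 = 313.4 m³/day.

313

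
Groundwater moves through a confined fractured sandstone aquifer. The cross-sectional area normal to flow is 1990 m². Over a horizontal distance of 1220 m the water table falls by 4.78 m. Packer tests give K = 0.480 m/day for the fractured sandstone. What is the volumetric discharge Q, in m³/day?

Hydraulic gradient i = Δh / L = 4.78 / 1220 = 0.003918.
Darcy's law: Q = K · A · i = 0.4800 × 1990 × 0.003918 = 3.743 m³/day.

3.74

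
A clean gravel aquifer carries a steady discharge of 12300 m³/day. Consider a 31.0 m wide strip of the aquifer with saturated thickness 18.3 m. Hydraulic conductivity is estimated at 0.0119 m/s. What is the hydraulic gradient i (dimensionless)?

0.0211

Convert K: 0.0119 m/s × 86400 = 1028 m/day.
Cross-sectional area A = 31.0 × 18.3 = 567.3 m².
From Q = K·A·i, i = Q / (K·A) = 12300 / (1028 × 567.3) = 0.02109.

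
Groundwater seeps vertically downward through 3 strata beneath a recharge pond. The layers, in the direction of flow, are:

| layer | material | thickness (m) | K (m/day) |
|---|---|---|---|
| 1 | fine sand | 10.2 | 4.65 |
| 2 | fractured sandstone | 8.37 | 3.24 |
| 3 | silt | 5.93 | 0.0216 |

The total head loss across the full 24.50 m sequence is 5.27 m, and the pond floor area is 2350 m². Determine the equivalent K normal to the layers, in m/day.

0.0877

Flow is perpendicular to layering, so the layers act in series and the equivalent K is the thickness-weighted harmonic mean.
Total thickness L = 10.2 + 8.37 + 5.93 = 24.50 m.
Σ(b_i/K_i) = 10.2/4.65 + 8.37/3.24 + 5.93/0.0216 = 279.3 d.
K_eq = L / Σ(b_i/K_i) = 24.50 / 279.3 = 0.08771 m/day.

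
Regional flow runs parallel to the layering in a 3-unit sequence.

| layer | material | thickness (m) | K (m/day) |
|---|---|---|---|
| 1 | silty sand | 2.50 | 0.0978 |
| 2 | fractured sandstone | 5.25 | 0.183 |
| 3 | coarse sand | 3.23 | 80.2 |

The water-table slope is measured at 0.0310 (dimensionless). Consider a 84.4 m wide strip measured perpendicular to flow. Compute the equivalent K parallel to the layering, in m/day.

23.7

Flow is parallel to layering, so each bed carries its own Darcy discharge and the transmissivities add.
Σ(K_i·b_i) = 0.0978×2.50 + 0.183×5.25 + 80.2×3.23 = 260.3 m²/day.
Total thickness b = 10.98 m, so K_eq = Σ(K_i·b_i)/b = 23.70 m/day.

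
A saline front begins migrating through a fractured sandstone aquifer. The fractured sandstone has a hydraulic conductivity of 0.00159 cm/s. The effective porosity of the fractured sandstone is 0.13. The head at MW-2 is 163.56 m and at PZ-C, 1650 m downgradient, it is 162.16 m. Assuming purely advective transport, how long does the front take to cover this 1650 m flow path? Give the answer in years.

Convert K: 0.00159 cm/s × 864 = 1.374 m/day.
Hydraulic gradient i = (163.56 − 162.16) / 1650 = 1.4 / 1650 = 0.0008485.
Darcy flux q = K · i = 1.374 × 0.0008485 = 0.001166 m/day.
Seepage velocity v = q / n_e = 0.001166 / 0.13 = 0.008966 m/day.
Travel time t = L / v = 1650 / 0.008966 = 1.840e+05 days = 503.8 years.

504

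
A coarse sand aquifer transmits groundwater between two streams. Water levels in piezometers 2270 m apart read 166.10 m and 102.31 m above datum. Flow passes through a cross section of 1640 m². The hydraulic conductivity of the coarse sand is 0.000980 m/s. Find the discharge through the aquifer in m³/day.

Convert K: 0.000980 m/s × 86400 = 84.67 m/day.
Hydraulic gradient i = (166.10 − 102.31) / 2270 = 63.79 / 2270 = 0.02810.
Darcy's law: Q = K · A · i = 84.67 × 1640 × 0.02810 = 3902 m³/day.

3900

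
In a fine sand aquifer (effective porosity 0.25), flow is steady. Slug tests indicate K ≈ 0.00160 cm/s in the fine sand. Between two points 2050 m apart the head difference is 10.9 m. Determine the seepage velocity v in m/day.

0.0294

Convert K: 0.00160 cm/s × 864 = 1.382 m/day.
Hydraulic gradient i = Δh / L = 10.9 / 2050 = 0.005317.
Darcy flux q = K · i = 1.382 × 0.005317 = 0.007350 m/day.
Seepage velocity v = q / n_e = 0.007350 / 0.25 = 0.02940 m/day.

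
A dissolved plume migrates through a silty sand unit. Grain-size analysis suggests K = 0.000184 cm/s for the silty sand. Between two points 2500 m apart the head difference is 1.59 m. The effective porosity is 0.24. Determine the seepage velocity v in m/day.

Convert K: 0.000184 cm/s × 864 = 0.1590 m/day.
Hydraulic gradient i = Δh / L = 1.59 / 2500 = 0.0006360.
Darcy flux q = K · i = 0.1590 × 0.0006360 = 0.0001011 m/day.
Seepage velocity v = q / n_e = 0.0001011 / 0.24 = 0.0004213 m/day.

0.000421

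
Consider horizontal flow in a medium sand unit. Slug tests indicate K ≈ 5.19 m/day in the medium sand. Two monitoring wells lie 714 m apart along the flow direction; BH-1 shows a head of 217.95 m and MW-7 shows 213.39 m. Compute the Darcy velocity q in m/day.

0.0331

Hydraulic gradient i = (217.95 − 213.39) / 714 = 4.56 / 714 = 0.006387.
Specific discharge q = K · i = 5.190 × 0.006387 = 0.03315 m/day.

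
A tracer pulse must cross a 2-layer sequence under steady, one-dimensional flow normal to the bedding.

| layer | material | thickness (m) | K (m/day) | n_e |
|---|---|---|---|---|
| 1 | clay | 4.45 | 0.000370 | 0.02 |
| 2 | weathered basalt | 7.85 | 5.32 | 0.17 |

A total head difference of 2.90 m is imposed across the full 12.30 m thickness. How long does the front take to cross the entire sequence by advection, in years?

With flow normal to the layers, continuity requires the same specific discharge q through every layer.
Σ(b_i/K_i) = 4.45/0.000370 + 7.85/5.32 = 12029 d.
q = Δh / Σ(b_i/K_i) = 2.90 / 12029 = 0.0002411 m/day.
In each layer the seepage velocity is v_i = q/n_i, so the layer transit time is t_i = b_i·n_i / q:
  layer 1 (clay): t_1 = 4.45 × 0.02 / 0.0002411 = 369.2 d
  layer 2 (weathered basalt): t_2 = 7.85 × 0.17 / 0.0002411 = 5535 d
Total t = Σ t_i = 5904 days = 16.17 years.

16.2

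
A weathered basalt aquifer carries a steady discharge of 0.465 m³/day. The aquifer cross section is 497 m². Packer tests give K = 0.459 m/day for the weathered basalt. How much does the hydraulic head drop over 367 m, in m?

0.748

From Q = K·A·i, i = Q / (K·A) = 0.465 / (0.4590 × 497.0) = 0.002038.
Head loss Δh = i · L = 0.002038 × 367 = 0.7481 m.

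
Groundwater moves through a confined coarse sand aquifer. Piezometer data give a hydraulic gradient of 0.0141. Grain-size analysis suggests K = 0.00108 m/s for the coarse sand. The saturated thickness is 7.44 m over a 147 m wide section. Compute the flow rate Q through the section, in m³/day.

1440

Convert K: 0.00108 m/s × 86400 = 93.31 m/day.
Cross-sectional area A = 147 × 7.44 = 1094 m².
Hydraulic gradient i = 0.0141.
Darcy's law: Q = K · A · i = 93.31 × 1094 × 0.01410 = 1439 m³/day.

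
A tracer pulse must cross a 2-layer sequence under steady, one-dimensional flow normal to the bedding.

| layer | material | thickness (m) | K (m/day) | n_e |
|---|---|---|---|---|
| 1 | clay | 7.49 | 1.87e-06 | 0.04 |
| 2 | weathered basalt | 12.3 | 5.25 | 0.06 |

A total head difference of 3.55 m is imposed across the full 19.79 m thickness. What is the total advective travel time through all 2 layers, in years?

3210

With flow normal to the layers, continuity requires the same specific discharge q through every layer.
Σ(b_i/K_i) = 7.49/1.87e-06 + 12.3/5.25 = 4.005e+06 d.
q = Δh / Σ(b_i/K_i) = 3.55 / 4.005e+06 = 8.863e-07 m/day.
In each layer the seepage velocity is v_i = q/n_i, so the layer transit time is t_i = b_i·n_i / q:
  layer 1 (clay): t_1 = 7.49 × 0.04 / 8.863e-07 = 3.380e+05 d
  layer 2 (weathered basalt): t_2 = 12.3 × 0.06 / 8.863e-07 = 8.327e+05 d
Total t = Σ t_i = 1.171e+06 days = 3205 years.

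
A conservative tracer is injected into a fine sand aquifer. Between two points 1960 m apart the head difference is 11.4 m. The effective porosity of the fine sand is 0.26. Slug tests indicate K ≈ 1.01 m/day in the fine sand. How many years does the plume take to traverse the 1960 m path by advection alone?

Hydraulic gradient i = Δh / L = 11.4 / 1960 = 0.005816.
Darcy flux q = K · i = 1.010 × 0.005816 = 0.005874 m/day.
Seepage velocity v = q / n_e = 0.005874 / 0.26 = 0.02259 m/day.
Travel time t = L / v = 1960 / 0.02259 = 86748 days = 237.5 years.

238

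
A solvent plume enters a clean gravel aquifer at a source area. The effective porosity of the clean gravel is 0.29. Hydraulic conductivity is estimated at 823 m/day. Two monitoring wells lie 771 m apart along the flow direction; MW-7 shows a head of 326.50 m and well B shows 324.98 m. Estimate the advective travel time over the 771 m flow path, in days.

Hydraulic gradient i = (326.50 − 324.98) / 771 = 1.52 / 771 = 0.001971.
Darcy flux q = K · i = 823.0 × 0.001971 = 1.623 m/day.
Seepage velocity v = q / n_e = 1.623 / 0.29 = 5.595 m/day.
Travel time t = L / v = 771 / 5.595 = 137.8 days.

138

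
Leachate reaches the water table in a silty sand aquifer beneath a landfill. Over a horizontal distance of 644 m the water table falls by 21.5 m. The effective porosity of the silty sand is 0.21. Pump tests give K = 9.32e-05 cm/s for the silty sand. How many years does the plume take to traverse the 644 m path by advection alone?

138

Convert K: 9.32e-05 cm/s × 864 = 0.08052 m/day.
Hydraulic gradient i = Δh / L = 21.5 / 644 = 0.03339.
Darcy flux q = K · i = 0.08052 × 0.03339 = 0.002688 m/day.
Seepage velocity v = q / n_e = 0.002688 / 0.21 = 0.01280 m/day.
Travel time t = L / v = 644 / 0.01280 = 50306 days = 137.7 years.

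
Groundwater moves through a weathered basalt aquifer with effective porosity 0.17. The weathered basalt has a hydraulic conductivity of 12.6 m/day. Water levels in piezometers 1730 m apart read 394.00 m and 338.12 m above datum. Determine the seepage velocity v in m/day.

2.39

Hydraulic gradient i = (394.00 − 338.12) / 1730 = 55.88 / 1730 = 0.03230.
Darcy flux q = K · i = 12.60 × 0.03230 = 0.4070 m/day.
Seepage velocity v = q / n_e = 0.4070 / 0.17 = 2.394 m/day.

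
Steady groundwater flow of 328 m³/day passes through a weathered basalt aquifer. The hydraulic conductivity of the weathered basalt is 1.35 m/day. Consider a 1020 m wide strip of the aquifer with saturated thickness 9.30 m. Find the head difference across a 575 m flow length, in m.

Cross-sectional area A = 1020 × 9.30 = 9486 m².
From Q = K·A·i, i = Q / (K·A) = 328 / (1.350 × 9486) = 0.02561.
Head loss Δh = i · L = 0.02561 × 575 = 14.73 m.

14.7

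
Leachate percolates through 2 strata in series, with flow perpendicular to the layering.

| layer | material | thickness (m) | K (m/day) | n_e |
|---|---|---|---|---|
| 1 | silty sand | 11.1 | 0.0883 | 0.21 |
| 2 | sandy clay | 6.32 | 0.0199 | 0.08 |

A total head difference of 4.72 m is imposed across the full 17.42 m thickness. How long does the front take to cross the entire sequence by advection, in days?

With flow normal to the layers, continuity requires the same specific discharge q through every layer.
Σ(b_i/K_i) = 11.1/0.0883 + 6.32/0.0199 = 443.3 d.
q = Δh / Σ(b_i/K_i) = 4.72 / 443.3 = 0.01065 m/day.
In each layer the seepage velocity is v_i = q/n_i, so the layer transit time is t_i = b_i·n_i / q:
  layer 1 (silty sand): t_1 = 11.1 × 0.21 / 0.01065 = 218.9 d
  layer 2 (sandy clay): t_2 = 6.32 × 0.08 / 0.01065 = 47.49 d
Total t = Σ t_i = 266.4 days.

266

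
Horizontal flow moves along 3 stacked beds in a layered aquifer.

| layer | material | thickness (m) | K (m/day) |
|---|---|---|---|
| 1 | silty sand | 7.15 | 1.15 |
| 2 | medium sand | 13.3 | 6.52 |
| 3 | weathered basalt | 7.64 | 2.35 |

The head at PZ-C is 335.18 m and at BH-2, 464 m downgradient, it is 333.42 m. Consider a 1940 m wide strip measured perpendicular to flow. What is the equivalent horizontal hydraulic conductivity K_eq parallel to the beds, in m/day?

4.02

Flow is parallel to layering, so each bed carries its own Darcy discharge and the transmissivities add.
Σ(K_i·b_i) = 1.15×7.15 + 6.52×13.3 + 2.35×7.64 = 112.9 m²/day.
Total thickness b = 28.09 m, so K_eq = Σ(K_i·b_i)/b = 4.019 m/day.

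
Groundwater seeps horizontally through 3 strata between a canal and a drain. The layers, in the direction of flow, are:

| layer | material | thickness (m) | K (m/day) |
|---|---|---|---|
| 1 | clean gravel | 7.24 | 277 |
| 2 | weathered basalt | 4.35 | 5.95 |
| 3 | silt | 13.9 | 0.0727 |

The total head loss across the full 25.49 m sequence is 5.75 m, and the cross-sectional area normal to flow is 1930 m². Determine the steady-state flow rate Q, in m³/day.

57.8

Flow is perpendicular to layering, so the layers act in series and the equivalent K is the thickness-weighted harmonic mean.
Total thickness L = 7.24 + 4.35 + 13.9 = 25.49 m.
Σ(b_i/K_i) = 7.24/277 + 4.35/5.95 + 13.9/0.0727 = 192.0 d.
K_eq = L / Σ(b_i/K_i) = 25.49 / 192.0 = 0.1328 m/day.
Q = K_eq · A · (Δh/L) = 0.1328 × 1930 × (5.75/25.49) = 57.81 m³/day.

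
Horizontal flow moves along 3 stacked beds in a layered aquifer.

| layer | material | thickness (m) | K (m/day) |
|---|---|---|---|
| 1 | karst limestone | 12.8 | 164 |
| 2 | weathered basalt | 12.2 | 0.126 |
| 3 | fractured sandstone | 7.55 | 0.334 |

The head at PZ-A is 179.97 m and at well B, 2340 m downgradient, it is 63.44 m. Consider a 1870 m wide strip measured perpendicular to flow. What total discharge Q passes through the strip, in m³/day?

196000

Flow is parallel to layering, so each bed carries its own Darcy discharge and the transmissivities add.
Σ(K_i·b_i) = 164×12.8 + 0.126×12.2 + 0.334×7.55 = 2103 m²/day.
Hydraulic gradient i = (179.97 − 63.44) / 2340 = 116.53 / 2340 = 0.04980.
Q = Σ(K_i·b_i) · W · i = 2103 × 1870 × 0.04980 = 1.959e+05 m³/day.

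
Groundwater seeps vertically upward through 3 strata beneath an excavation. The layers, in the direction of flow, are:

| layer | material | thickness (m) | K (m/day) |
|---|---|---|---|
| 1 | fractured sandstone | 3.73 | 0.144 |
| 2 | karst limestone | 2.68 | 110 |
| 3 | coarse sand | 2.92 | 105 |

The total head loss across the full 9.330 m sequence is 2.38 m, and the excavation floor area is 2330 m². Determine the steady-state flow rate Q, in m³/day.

214

Flow is perpendicular to layering, so the layers act in series and the equivalent K is the thickness-weighted harmonic mean.
Total thickness L = 3.73 + 2.68 + 2.92 = 9.330 m.
Σ(b_i/K_i) = 3.73/0.144 + 2.68/110 + 2.92/105 = 25.95 d.
K_eq = L / Σ(b_i/K_i) = 9.330 / 25.95 = 0.3595 m/day.
Q = K_eq · A · (Δh/L) = 0.3595 × 2330 × (2.38/9.330) = 213.7 m³/day.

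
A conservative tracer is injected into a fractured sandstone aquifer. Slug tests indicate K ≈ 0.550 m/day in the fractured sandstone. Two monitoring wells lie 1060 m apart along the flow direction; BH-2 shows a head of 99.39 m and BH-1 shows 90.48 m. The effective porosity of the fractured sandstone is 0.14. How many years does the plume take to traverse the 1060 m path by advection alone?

Hydraulic gradient i = (99.39 − 90.48) / 1060 = 8.91 / 1060 = 0.008406.
Darcy flux q = K · i = 0.5500 × 0.008406 = 0.004623 m/day.
Seepage velocity v = q / n_e = 0.004623 / 0.14 = 0.03302 m/day.
Travel time t = L / v = 1060 / 0.03302 = 32100 days = 87.88 years.

87.9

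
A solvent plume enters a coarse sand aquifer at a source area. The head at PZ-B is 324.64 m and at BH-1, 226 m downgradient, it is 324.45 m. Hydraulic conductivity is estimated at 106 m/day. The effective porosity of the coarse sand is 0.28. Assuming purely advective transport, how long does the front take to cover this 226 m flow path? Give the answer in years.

Hydraulic gradient i = (324.64 − 324.45) / 226 = 0.19 / 226 = 0.0008407.
Darcy flux q = K · i = 106.0 × 0.0008407 = 0.08912 m/day.
Seepage velocity v = q / n_e = 0.08912 / 0.28 = 0.3183 m/day.
Travel time t = L / v = 226 / 0.3183 = 710.1 days = 1.944 years.

1.94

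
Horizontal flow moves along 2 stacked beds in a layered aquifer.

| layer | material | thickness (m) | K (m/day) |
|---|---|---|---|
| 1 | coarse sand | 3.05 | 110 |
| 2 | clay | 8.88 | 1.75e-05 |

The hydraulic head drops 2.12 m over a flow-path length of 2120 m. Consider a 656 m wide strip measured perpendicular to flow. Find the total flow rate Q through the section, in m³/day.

220

Flow is parallel to layering, so each bed carries its own Darcy discharge and the transmissivities add.
Σ(K_i·b_i) = 110×3.05 + 1.75e-05×8.88 = 335.5 m²/day.
Hydraulic gradient i = Δh / L = 2.12 / 2120 = 0.001000.
Q = Σ(K_i·b_i) · W · i = 335.5 × 656 × 0.001000 = 220.1 m³/day.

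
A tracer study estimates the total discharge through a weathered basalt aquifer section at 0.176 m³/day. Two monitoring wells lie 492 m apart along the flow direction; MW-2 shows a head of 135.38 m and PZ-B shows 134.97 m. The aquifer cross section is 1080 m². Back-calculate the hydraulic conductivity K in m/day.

Hydraulic gradient i = (135.38 − 134.97) / 492 = 0.41 / 492 = 0.0008333.
From Q = K·A·i, K = Q / (A·i) = 0.176 / (1080 × 0.0008333) = 0.1956 m/day.

0.196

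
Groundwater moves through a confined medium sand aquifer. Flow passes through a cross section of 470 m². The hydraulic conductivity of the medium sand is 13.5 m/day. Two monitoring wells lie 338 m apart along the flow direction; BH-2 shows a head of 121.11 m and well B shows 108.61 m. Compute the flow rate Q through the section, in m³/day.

Hydraulic gradient i = (121.11 − 108.61) / 338 = 12.5 / 338 = 0.03698.
Darcy's law: Q = K · A · i = 13.50 × 470.0 × 0.03698 = 234.7 m³/day.

235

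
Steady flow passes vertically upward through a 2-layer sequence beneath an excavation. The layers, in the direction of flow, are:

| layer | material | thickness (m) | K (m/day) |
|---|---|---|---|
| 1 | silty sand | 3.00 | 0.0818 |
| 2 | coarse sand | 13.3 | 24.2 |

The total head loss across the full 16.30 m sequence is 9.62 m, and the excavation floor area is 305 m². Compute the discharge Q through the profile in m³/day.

Flow is perpendicular to layering, so the layers act in series and the equivalent K is the thickness-weighted harmonic mean.
Total thickness L = 3.00 + 13.3 = 16.30 m.
Σ(b_i/K_i) = 3.00/0.0818 + 13.3/24.2 = 37.22 d.
K_eq = L / Σ(b_i/K_i) = 16.30 / 37.22 = 0.4379 m/day.
Q = K_eq · A · (Δh/L) = 0.4379 × 305 × (9.62/16.30) = 78.82 m³/day.

78.8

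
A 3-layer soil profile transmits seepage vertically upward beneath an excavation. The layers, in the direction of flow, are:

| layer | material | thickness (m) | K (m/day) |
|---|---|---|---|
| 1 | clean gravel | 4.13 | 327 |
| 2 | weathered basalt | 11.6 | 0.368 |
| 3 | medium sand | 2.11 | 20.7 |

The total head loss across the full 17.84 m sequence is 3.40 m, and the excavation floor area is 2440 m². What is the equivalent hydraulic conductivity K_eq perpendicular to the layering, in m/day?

0.564

Flow is perpendicular to layering, so the layers act in series and the equivalent K is the thickness-weighted harmonic mean.
Total thickness L = 4.13 + 11.6 + 2.11 = 17.84 m.
Σ(b_i/K_i) = 4.13/327 + 11.6/0.368 + 2.11/20.7 = 31.64 d.
K_eq = L / Σ(b_i/K_i) = 17.84 / 31.64 = 0.5639 m/day.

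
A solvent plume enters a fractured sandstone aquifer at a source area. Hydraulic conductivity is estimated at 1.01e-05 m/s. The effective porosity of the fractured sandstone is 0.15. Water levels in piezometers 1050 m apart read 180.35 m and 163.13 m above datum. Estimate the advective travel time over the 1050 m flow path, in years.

Convert K: 1.01e-05 m/s × 86400 = 0.8726 m/day.
Hydraulic gradient i = (180.35 − 163.13) / 1050 = 17.22 / 1050 = 0.01640.
Darcy flux q = K · i = 0.8726 × 0.01640 = 0.01431 m/day.
Seepage velocity v = q / n_e = 0.01431 / 0.15 = 0.09541 m/day.
Travel time t = L / v = 1050 / 0.09541 = 11005 days = 30.13 years.

30.1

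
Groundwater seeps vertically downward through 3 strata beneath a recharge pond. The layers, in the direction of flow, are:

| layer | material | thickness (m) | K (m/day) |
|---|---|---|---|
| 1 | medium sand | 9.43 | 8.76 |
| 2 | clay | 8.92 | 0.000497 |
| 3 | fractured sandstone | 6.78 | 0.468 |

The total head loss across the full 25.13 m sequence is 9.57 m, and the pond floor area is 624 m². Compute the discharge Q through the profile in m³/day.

0.332

Flow is perpendicular to layering, so the layers act in series and the equivalent K is the thickness-weighted harmonic mean.
Total thickness L = 9.43 + 8.92 + 6.78 = 25.13 m.
Σ(b_i/K_i) = 9.43/8.76 + 8.92/0.000497 + 6.78/0.468 = 17963 d.
K_eq = L / Σ(b_i/K_i) = 25.13 / 17963 = 0.001399 m/day.
Q = K_eq · A · (Δh/L) = 0.001399 × 624 × (9.57/25.13) = 0.3324 m³/day.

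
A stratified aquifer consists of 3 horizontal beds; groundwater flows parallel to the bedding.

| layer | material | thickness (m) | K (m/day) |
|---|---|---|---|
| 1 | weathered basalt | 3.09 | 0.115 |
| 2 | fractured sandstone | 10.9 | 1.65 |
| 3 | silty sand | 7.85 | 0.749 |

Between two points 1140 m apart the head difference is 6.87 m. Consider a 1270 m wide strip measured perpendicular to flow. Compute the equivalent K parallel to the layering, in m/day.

Flow is parallel to layering, so each bed carries its own Darcy discharge and the transmissivities add.
Σ(K_i·b_i) = 0.115×3.09 + 1.65×10.9 + 0.749×7.85 = 24.22 m²/day.
Total thickness b = 21.84 m, so K_eq = Σ(K_i·b_i)/b = 1.109 m/day.

1.11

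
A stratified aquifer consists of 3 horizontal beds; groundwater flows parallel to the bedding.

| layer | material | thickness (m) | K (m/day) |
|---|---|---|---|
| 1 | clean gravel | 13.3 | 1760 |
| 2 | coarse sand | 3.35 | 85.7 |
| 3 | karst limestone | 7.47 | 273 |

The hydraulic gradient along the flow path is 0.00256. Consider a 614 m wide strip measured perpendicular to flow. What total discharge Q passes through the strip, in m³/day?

Flow is parallel to layering, so each bed carries its own Darcy discharge and the transmissivities add.
Σ(K_i·b_i) = 1760×13.3 + 85.7×3.35 + 273×7.47 = 25734 m²/day.
Hydraulic gradient i = 0.00256.
Q = Σ(K_i·b_i) · W · i = 25734 × 614 × 0.002560 = 40450 m³/day.

40500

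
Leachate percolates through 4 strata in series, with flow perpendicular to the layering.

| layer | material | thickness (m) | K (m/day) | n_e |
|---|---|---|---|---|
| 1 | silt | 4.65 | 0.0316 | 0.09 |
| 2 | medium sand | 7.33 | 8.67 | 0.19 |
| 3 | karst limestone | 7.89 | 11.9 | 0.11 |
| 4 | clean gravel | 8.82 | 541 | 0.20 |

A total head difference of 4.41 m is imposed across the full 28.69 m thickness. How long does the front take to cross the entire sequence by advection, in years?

With flow normal to the layers, continuity requires the same specific discharge q through every layer.
Σ(b_i/K_i) = 4.65/0.0316 + 7.33/8.67 + 7.89/11.9 + 8.82/541 = 148.7 d.
q = Δh / Σ(b_i/K_i) = 4.41 / 148.7 = 0.02966 m/day.
In each layer the seepage velocity is v_i = q/n_i, so the layer transit time is t_i = b_i·n_i / q:
  layer 1 (silt): t_1 = 4.65 × 0.09 / 0.02966 = 14.11 d
  layer 2 (medium sand): t_2 = 7.33 × 0.19 / 0.02966 = 46.95 d
  layer 3 (karst limestone): t_3 = 7.89 × 0.11 / 0.02966 = 29.26 d
  layer 4 (clean gravel): t_4 = 8.82 × 0.20 / 0.02966 = 59.47 d
Total t = Σ t_i = 149.8 days = 0.4101 years.

0.410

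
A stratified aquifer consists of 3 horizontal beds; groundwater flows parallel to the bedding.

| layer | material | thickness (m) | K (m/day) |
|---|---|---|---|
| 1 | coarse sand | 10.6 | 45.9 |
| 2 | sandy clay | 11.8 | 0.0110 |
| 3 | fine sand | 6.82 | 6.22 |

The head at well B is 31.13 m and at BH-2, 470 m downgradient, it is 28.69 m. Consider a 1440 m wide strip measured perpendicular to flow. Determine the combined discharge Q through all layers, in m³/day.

Flow is parallel to layering, so each bed carries its own Darcy discharge and the transmissivities add.
Σ(K_i·b_i) = 45.9×10.6 + 0.0110×11.8 + 6.22×6.82 = 529.1 m²/day.
Hydraulic gradient i = (31.13 − 28.69) / 470 = 2.44 / 470 = 0.005191.
Q = Σ(K_i·b_i) · W · i = 529.1 × 1440 × 0.005191 = 3955 m³/day.

3960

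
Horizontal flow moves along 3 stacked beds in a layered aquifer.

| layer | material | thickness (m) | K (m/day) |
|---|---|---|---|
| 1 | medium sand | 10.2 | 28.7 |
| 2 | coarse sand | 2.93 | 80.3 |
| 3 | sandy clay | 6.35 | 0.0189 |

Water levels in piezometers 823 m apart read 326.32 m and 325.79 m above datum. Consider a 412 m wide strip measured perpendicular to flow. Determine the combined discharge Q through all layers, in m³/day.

140

Flow is parallel to layering, so each bed carries its own Darcy discharge and the transmissivities add.
Σ(K_i·b_i) = 28.7×10.2 + 80.3×2.93 + 0.0189×6.35 = 528.1 m²/day.
Hydraulic gradient i = (326.32 − 325.79) / 823 = 0.53 / 823 = 0.0006440.
Q = Σ(K_i·b_i) · W · i = 528.1 × 412 × 0.0006440 = 140.1 m³/day.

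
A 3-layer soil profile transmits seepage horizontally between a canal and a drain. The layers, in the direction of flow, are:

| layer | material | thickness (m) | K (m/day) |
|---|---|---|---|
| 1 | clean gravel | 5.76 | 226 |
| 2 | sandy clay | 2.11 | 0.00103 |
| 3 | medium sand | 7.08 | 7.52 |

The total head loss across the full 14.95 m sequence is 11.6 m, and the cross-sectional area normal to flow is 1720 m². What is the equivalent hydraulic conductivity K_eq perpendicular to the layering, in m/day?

0.00729

Flow is perpendicular to layering, so the layers act in series and the equivalent K is the thickness-weighted harmonic mean.
Total thickness L = 5.76 + 2.11 + 7.08 = 14.95 m.
Σ(b_i/K_i) = 5.76/226 + 2.11/0.00103 + 7.08/7.52 = 2050 d.
K_eq = L / Σ(b_i/K_i) = 14.95 / 2050 = 0.007294 m/day.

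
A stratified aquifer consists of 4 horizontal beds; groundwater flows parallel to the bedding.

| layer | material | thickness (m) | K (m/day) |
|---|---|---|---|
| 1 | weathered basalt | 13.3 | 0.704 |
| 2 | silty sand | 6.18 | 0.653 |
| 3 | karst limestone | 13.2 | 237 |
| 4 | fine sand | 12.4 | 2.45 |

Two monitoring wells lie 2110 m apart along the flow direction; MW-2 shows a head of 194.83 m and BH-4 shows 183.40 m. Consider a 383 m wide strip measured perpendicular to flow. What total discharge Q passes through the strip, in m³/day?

Flow is parallel to layering, so each bed carries its own Darcy discharge and the transmissivities add.
Σ(K_i·b_i) = 0.704×13.3 + 0.653×6.18 + 237×13.2 + 2.45×12.4 = 3172 m²/day.
Hydraulic gradient i = (194.83 − 183.40) / 2110 = 11.43 / 2110 = 0.005417.
Q = Σ(K_i·b_i) · W · i = 3172 × 383 × 0.005417 = 6581 m³/day.

6580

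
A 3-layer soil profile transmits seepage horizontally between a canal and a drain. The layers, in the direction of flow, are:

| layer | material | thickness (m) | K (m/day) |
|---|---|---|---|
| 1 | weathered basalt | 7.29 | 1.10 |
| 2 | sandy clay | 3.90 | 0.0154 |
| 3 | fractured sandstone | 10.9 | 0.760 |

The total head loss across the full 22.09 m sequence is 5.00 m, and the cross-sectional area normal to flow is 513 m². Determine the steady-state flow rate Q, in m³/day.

Flow is perpendicular to layering, so the layers act in series and the equivalent K is the thickness-weighted harmonic mean.
Total thickness L = 7.29 + 3.90 + 10.9 = 22.09 m.
Σ(b_i/K_i) = 7.29/1.10 + 3.90/0.0154 + 10.9/0.760 = 274.2 d.
K_eq = L / Σ(b_i/K_i) = 22.09 / 274.2 = 0.08056 m/day.
Q = K_eq · A · (Δh/L) = 0.08056 × 513 × (5.00/22.09) = 9.354 m³/day.

9.35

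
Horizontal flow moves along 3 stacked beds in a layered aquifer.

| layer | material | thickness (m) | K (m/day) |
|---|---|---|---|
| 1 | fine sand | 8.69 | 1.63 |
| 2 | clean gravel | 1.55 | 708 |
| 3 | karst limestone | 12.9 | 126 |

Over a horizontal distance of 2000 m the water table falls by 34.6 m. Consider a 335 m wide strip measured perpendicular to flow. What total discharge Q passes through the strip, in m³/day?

15900

Flow is parallel to layering, so each bed carries its own Darcy discharge and the transmissivities add.
Σ(K_i·b_i) = 1.63×8.69 + 708×1.55 + 126×12.9 = 2737 m²/day.
Hydraulic gradient i = Δh / L = 34.6 / 2000 = 0.01730.
Q = Σ(K_i·b_i) · W · i = 2737 × 335 × 0.01730 = 15862 m³/day.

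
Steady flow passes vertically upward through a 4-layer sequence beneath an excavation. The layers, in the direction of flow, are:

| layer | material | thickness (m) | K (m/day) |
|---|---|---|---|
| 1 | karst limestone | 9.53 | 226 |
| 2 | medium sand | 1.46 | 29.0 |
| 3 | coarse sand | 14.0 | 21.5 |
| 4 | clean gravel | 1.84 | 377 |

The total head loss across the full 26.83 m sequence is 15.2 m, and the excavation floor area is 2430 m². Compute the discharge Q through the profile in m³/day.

Flow is perpendicular to layering, so the layers act in series and the equivalent K is the thickness-weighted harmonic mean.
Total thickness L = 9.53 + 1.46 + 14.0 + 1.84 = 26.83 m.
Σ(b_i/K_i) = 9.53/226 + 1.46/29.0 + 14.0/21.5 + 1.84/377 = 0.7486 d.
K_eq = L / Σ(b_i/K_i) = 26.83 / 0.7486 = 35.84 m/day.
Q = K_eq · A · (Δh/L) = 35.84 × 2430 × (15.2/26.83) = 49343 m³/day.

49300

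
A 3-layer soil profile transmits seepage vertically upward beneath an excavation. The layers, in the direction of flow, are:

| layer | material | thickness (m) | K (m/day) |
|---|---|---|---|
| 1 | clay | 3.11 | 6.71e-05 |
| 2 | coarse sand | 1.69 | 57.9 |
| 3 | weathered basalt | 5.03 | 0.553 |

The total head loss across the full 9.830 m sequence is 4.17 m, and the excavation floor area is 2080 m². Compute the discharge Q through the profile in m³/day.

0.187

Flow is perpendicular to layering, so the layers act in series and the equivalent K is the thickness-weighted harmonic mean.
Total thickness L = 3.11 + 1.69 + 5.03 = 9.830 m.
Σ(b_i/K_i) = 3.11/6.71e-05 + 1.69/57.9 + 5.03/0.553 = 46358 d.
K_eq = L / Σ(b_i/K_i) = 9.830 / 46358 = 0.0002120 m/day.
Q = K_eq · A · (Δh/L) = 0.0002120 × 2080 × (4.17/9.830) = 0.1871 m³/day.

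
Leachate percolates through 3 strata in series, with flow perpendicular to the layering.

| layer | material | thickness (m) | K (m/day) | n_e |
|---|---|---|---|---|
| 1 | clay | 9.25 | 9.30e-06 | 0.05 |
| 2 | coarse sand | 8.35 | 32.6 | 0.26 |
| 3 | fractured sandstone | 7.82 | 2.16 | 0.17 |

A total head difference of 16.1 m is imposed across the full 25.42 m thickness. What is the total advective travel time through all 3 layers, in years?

With flow normal to the layers, continuity requires the same specific discharge q through every layer.
Σ(b_i/K_i) = 9.25/9.30e-06 + 8.35/32.6 + 7.82/2.16 = 9.946e+05 d.
q = Δh / Σ(b_i/K_i) = 16.1 / 9.946e+05 = 1.619e-05 m/day.
In each layer the seepage velocity is v_i = q/n_i, so the layer transit time is t_i = b_i·n_i / q:
  layer 1 (clay): t_1 = 9.25 × 0.05 / 1.619e-05 = 28572 d
  layer 2 (coarse sand): t_2 = 8.35 × 0.26 / 1.619e-05 = 1.341e+05 d
  layer 3 (fractured sandstone): t_3 = 7.82 × 0.17 / 1.619e-05 = 82128 d
Total t = Σ t_i = 2.448e+05 days = 670.3 years.

670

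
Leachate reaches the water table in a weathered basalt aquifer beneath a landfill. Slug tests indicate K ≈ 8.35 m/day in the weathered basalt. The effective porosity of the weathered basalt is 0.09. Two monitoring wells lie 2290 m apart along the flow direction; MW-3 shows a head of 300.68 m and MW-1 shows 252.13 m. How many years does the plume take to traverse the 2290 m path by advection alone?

3.19

Hydraulic gradient i = (300.68 − 252.13) / 2290 = 48.55 / 2290 = 0.02120.
Darcy flux q = K · i = 8.350 × 0.02120 = 0.1770 m/day.
Seepage velocity v = q / n_e = 0.1770 / 0.09 = 1.967 m/day.
Travel time t = L / v = 2290 / 1.967 = 1164 days = 3.187 years.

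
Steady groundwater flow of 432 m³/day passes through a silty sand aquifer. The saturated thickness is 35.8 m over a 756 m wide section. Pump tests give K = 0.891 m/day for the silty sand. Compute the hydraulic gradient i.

0.0179

Cross-sectional area A = 756 × 35.8 = 27065 m².
From Q = K·A·i, i = Q / (K·A) = 432 / (0.8910 × 27065) = 0.01791.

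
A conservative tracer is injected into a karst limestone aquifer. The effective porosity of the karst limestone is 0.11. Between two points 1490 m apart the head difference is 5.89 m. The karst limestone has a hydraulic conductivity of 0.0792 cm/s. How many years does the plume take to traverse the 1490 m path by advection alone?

Convert K: 0.0792 cm/s × 864 = 68.43 m/day.
Hydraulic gradient i = Δh / L = 5.89 / 1490 = 0.003953.
Darcy flux q = K · i = 68.43 × 0.003953 = 0.2705 m/day.
Seepage velocity v = q / n_e = 0.2705 / 0.11 = 2.459 m/day.
Travel time t = L / v = 1490 / 2.459 = 605.9 days = 1.659 years.

1.66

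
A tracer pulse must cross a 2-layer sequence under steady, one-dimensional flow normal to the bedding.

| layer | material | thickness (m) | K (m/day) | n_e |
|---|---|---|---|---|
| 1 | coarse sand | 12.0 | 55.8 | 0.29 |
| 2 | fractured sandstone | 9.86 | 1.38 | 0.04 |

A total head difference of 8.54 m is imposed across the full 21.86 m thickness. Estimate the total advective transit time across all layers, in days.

With flow normal to the layers, continuity requires the same specific discharge q through every layer.
Σ(b_i/K_i) = 12.0/55.8 + 9.86/1.38 = 7.360 d.
q = Δh / Σ(b_i/K_i) = 8.54 / 7.360 = 1.160 m/day.
In each layer the seepage velocity is v_i = q/n_i, so the layer transit time is t_i = b_i·n_i / q:
  layer 1 (coarse sand): t_1 = 12.0 × 0.29 / 1.160 = 2.999 d
  layer 2 (fractured sandstone): t_2 = 9.86 × 0.04 / 1.160 = 0.3399 d
Total t = Σ t_i = 3.339 days.

3.34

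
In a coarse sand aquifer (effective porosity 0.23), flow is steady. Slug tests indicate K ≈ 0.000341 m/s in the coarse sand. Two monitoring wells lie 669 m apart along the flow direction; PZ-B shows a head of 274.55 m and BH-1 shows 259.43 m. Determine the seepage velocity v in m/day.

2.90

Convert K: 0.000341 m/s × 86400 = 29.46 m/day.
Hydraulic gradient i = (274.55 − 259.43) / 669 = 15.12 / 669 = 0.02260.
Darcy flux q = K · i = 29.46 × 0.02260 = 0.6659 m/day.
Seepage velocity v = q / n_e = 0.6659 / 0.23 = 2.895 m/day.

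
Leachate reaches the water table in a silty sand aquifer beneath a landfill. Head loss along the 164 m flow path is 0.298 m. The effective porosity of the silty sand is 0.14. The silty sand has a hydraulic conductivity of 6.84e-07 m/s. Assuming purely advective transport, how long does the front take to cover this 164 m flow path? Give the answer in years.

Convert K: 6.84e-07 m/s × 86400 = 0.05910 m/day.
Hydraulic gradient i = Δh / L = 0.298 / 164 = 0.001817.
Darcy flux q = K · i = 0.05910 × 0.001817 = 0.0001074 m/day.
Seepage velocity v = q / n_e = 0.0001074 / 0.14 = 0.0007670 m/day.
Travel time t = L / v = 164 / 0.0007670 = 2.138e+05 days = 585.4 years.

585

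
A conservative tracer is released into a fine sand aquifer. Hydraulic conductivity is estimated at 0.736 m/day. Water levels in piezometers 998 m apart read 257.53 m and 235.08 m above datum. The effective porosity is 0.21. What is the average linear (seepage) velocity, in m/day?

Hydraulic gradient i = (257.53 − 235.08) / 998 = 22.45 / 998 = 0.02249.
Darcy flux q = K · i = 0.7360 × 0.02249 = 0.01656 m/day.
Seepage velocity v = q / n_e = 0.01656 / 0.21 = 0.07884 m/day.

0.0788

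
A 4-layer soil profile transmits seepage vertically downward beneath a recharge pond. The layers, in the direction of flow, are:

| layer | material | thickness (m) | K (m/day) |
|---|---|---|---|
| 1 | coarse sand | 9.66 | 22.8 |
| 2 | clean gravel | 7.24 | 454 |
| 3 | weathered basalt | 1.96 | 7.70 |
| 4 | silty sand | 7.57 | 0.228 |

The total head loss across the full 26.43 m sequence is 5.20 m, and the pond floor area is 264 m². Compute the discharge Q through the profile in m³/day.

40.5

Flow is perpendicular to layering, so the layers act in series and the equivalent K is the thickness-weighted harmonic mean.
Total thickness L = 9.66 + 7.24 + 1.96 + 7.57 = 26.43 m.
Σ(b_i/K_i) = 9.66/22.8 + 7.24/454 + 1.96/7.70 + 7.57/0.228 = 33.90 d.
K_eq = L / Σ(b_i/K_i) = 26.43 / 33.90 = 0.7797 m/day.
Q = K_eq · A · (Δh/L) = 0.7797 × 264 × (5.20/26.43) = 40.50 m³/day.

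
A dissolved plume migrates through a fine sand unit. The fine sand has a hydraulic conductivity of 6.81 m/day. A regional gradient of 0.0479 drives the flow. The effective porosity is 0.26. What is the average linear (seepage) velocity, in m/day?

1.25

Hydraulic gradient i = 0.0479.
Darcy flux q = K · i = 6.810 × 0.04790 = 0.3262 m/day.
Seepage velocity v = q / n_e = 0.3262 / 0.26 = 1.255 m/day.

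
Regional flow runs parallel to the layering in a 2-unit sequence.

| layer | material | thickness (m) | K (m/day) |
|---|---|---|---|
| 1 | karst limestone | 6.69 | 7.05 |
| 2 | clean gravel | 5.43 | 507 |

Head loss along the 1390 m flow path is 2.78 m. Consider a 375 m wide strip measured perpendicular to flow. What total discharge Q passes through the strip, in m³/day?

Flow is parallel to layering, so each bed carries its own Darcy discharge and the transmissivities add.
Σ(K_i·b_i) = 7.05×6.69 + 507×5.43 = 2800 m²/day.
Hydraulic gradient i = Δh / L = 2.78 / 1390 = 0.002000.
Q = Σ(K_i·b_i) · W · i = 2800 × 375 × 0.002000 = 2100 m³/day.

2100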